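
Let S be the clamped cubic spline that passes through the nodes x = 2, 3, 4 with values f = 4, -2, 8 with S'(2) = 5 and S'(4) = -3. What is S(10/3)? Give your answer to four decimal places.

With σ_i denoting the second derivative at x_i, h_i = 1, 1, and Δ_i = (y_(i+1) − y_i)/h_i = -6, 10:
  1·σ_0 + 4·σ_1 + 1·σ_2 = 6(Δ_1 - Δ_0) = 96
Clamped end conditions give two more equations: 2h_0·σ_0 + h_0·σ_1 = 6(Δ_0 - S'(2)) = -66 and h_1·σ_1 + 2h_1·σ_2 = 6(S'(4) - Δ_1) = -78.
Forward elimination and back-substitution give σ_0 = -61, σ_1 = 56, σ_2 = -67.
On [3, 4], S(x) = -2 + 5/2·(x - 3) + 28·(x - 3)² - 41/2·(x - 3)³.
With (x - 3) = 1/3: S(10/3) = 32/27.

1.1852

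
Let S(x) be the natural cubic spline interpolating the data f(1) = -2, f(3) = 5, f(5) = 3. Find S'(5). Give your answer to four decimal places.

-2.1250

With M_i denoting the second derivative at x_i, h_i = 2, 2, and Δ_i = (y_(i+1) − y_i)/h_i = 7/2, -1:
  2·M_0 + 8·M_1 + 2·M_2 = 6(Δ_1 - Δ_0) = -27
Natural end conditions: M_0 = M_2 = 0.
Hence M_0 = 0, M_1 = -27/8, M_2 = 0.
On [3, 5], S'(x) = b_1 + 2c_1·(x - 3) + 3d_1·(x - 3)² with b_1 = Δ_1 - h_1(2M_1 + M_2)/6 = 5/4, c_1 = M_1/2 = -27/16, d_1 = (M_2 - M_1)/(6h_1) = 9/32. So S'(5) = -17/8.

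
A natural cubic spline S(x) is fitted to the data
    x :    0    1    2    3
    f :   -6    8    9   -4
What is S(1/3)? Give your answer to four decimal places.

Put m_i = S'' at the i-th knot. Here h = (1, 1, 1) and Δ = (14, 1, -13), so the interior equations h_(i-1)·m_(i-1) + 2(h_(i-1)+h_i)·m_i + h_i·m_(i+1) = 6(Δ_i − Δ_(i-1)) read
  1·m_0 + 4·m_1 + 1·m_2 = 6(Δ_1 - Δ_0) = -78
  1·m_1 + 4·m_2 + 1·m_3 = 6(Δ_2 - Δ_1) = -84
Natural end conditions: m_0 = m_3 = 0.
Solving: m_0 = 0, m_1 = -76/5, m_2 = -86/5, m_3 = 0.
On [0, 1], S(x) = -6 + 248/15·x + 0·x² - 38/15·x³.
With x = 1/3: S(1/3) = -236/405.

-0.5827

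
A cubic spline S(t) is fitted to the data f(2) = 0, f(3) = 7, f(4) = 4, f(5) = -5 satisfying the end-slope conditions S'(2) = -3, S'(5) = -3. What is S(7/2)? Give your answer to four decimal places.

With M_i denoting the second derivative at x_i, h_i = 1, 1, 1, and Δ_i = (y_(i+1) − y_i)/h_i = 7, -3, -9:
  1·M_0 + 4·M_1 + 1·M_2 = 6(Δ_1 - Δ_0) = -60
  1·M_1 + 4·M_2 + 1·M_3 = 6(Δ_2 - Δ_1) = -36
Clamped end conditions give two more equations: 2h_0·M_0 + h_0·M_1 = 6(Δ_0 - S'(2)) = 60 and h_2·M_2 + 2h_2·M_3 = 6(S'(5) - Δ_2) = 36.
Solving: M_0 = 208/5, M_1 = -116/5, M_2 = -44/5, M_3 = 112/5.
On [3, 4], S(t) = 7 + 31/5·(t - 3) - 58/5·(t - 3)² + 12/5·(t - 3)³.
With (t - 3) = 1/2: S(7/2) = 15/2.

7.5000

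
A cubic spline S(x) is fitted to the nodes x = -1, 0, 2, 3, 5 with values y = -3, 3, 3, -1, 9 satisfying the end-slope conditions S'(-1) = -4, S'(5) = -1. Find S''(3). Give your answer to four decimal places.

With M_i denoting the second derivative at x_i, h_i = 1, 2, 1, 2, and Δ_i = (y_(i+1) − y_i)/h_i = 6, 0, -4, 5:
  1·M_0 + 6·M_1 + 2·M_2 = 6(Δ_1 - Δ_0) = -36
  2·M_1 + 6·M_2 + 1·M_3 = 6(Δ_2 - Δ_1) = -24
  1·M_2 + 6·M_3 + 2·M_4 = 6(Δ_3 - Δ_2) = 54
Clamped end conditions give two more equations: 2h_0·M_0 + h_0·M_1 = 6(Δ_0 - S'(-1)) = 60 and h_3·M_3 + 2h_3·M_4 = 6(S'(5) - Δ_3) = -36.
Solving the tridiagonal system: M_0 = 1100/31, M_1 = -340/31, M_2 = -88/31, M_3 = 464/31, M_4 = -511/31.

14.9677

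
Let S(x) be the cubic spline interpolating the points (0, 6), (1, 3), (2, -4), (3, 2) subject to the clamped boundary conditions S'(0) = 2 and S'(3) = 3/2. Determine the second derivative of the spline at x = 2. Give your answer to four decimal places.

29.2667

Write M_i for S''(x_i). With h_i = 1, 1, 1 and divided differences Δ_i = -3, -7, 6, the continuity of S' gives the tridiagonal system
  1·M_0 + 4·M_1 + 1·M_2 = 6(Δ_1 - Δ_0) = -24
  1·M_1 + 4·M_2 + 1·M_3 = 6(Δ_2 - Δ_1) = 78
Clamped end conditions give two more equations: 2h_0·M_0 + h_0·M_1 = 6(Δ_0 - S'(0)) = -30 and h_2·M_2 + 2h_2·M_3 = 6(S'(3) - Δ_2) = -27.
Hence M_0 = -143/15, M_1 = -164/15, M_2 = 439/15, M_3 = -422/15.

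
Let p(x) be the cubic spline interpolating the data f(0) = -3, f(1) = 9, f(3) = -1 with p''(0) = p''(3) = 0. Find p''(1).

-17

With M_i denoting the second derivative at x_i, h_i = 1, 2, and Δ_i = (y_(i+1) − y_i)/h_i = 12, -5:
  1·M_0 + 6·M_1 + 2·M_2 = 6(Δ_1 - Δ_0) = -102
Natural end conditions: M_0 = M_2 = 0.
Forward elimination and back-substitution give M_0 = 0, M_1 = -17, M_2 = 0.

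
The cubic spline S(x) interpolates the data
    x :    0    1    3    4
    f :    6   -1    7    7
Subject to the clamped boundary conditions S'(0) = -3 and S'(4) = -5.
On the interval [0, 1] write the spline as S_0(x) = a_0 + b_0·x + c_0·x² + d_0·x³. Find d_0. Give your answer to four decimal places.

6.2571

Let M_i = S''(x_i). Step sizes h_i = 1, 2, 1; slopes of the chords Δ_i = (y_(i+1) - y_i)/h_i = -7, 4, 0.
  1·M_0 + 6·M_1 + 2·M_2 = 6(Δ_1 - Δ_0) = 66
  2·M_1 + 6·M_2 + 1·M_3 = 6(Δ_2 - Δ_1) = -24
Clamped end conditions give two more equations: 2h_0·M_0 + h_0·M_1 = 6(Δ_0 - S'(0)) = -24 and h_2·M_2 + 2h_2·M_3 = 6(S'(4) - Δ_2) = -30.
Solving: M_0 = -718/35, M_1 = 596/35, M_2 = -274/35, M_3 = -388/35.
On [0, 1], with S_0(x) = a_0 + b_0·x + c_0·x² + d_0·x³: c_0 = M_0/2 = -359/35, d_0 = (M_1 - M_0)/(6h_0) = 219/35, b_0 = Δ_0 - h_0(2M_0 + M_1)/6 = -3.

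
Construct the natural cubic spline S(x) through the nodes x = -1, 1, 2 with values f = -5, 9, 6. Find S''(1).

-10

Put m_i = S'' at the i-th knot. Here h = (2, 1) and Δ = (7, -3), so the interior equations h_(i-1)·m_(i-1) + 2(h_(i-1)+h_i)·m_i + h_i·m_(i+1) = 6(Δ_i − Δ_(i-1)) read
  2·m_0 + 6·m_1 + 1·m_2 = 6(Δ_1 - Δ_0) = -60
Natural end conditions: m_0 = m_2 = 0.
Forward elimination and back-substitution give m_0 = 0, m_1 = -10, m_2 = 0.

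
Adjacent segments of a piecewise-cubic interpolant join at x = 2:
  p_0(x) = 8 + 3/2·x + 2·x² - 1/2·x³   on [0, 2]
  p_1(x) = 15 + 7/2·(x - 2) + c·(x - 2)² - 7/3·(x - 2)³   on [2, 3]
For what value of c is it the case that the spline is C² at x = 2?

p_0''(x) = 4 - 3·x, so p_0''(2) = -2. On the right, p_1''(2) = 2c, so c = -1.

-1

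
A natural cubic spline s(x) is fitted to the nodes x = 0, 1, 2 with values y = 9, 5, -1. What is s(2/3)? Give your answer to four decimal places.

Let m_i = s''(x_i). Step sizes h_i = 1, 1; slopes of the chords Δ_i = (y_(i+1) - y_i)/h_i = -4, -6.
  1·m_0 + 4·m_1 + 1·m_2 = 6(Δ_1 - Δ_0) = -12
Natural end conditions: m_0 = m_2 = 0.
Hence m_0 = 0, m_1 = -3, m_2 = 0.
On [0, 1], s(x) = 9 - 7/2·x + 0·x² - 1/2·x³.
With x = 2/3: s(2/3) = 176/27.

6.5185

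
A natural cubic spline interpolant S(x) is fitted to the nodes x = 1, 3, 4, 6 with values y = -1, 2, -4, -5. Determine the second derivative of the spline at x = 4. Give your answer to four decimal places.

6.9429

Let m_i = S''(x_i). Step sizes h_i = 2, 1, 2; slopes of the chords Δ_i = (y_(i+1) - y_i)/h_i = 3/2, -6, -1/2.
  2·m_0 + 6·m_1 + 1·m_2 = 6(Δ_1 - Δ_0) = -45
  1·m_1 + 6·m_2 + 2·m_3 = 6(Δ_2 - Δ_1) = 33
Natural end conditions: m_0 = m_3 = 0.
Forward elimination and back-substitution give m_0 = 0, m_1 = -303/35, m_2 = 243/35, m_3 = 0.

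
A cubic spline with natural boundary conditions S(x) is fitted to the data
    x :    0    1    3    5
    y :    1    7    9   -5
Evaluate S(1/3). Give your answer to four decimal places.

3.1616

Write m_i for S''(x_i). With h_i = 1, 2, 2 and divided differences Δ_i = 6, 1, -7, the continuity of S' gives the tridiagonal system
  1·m_0 + 6·m_1 + 2·m_2 = 6(Δ_1 - Δ_0) = -30
  2·m_1 + 8·m_2 + 2·m_3 = 6(Δ_2 - Δ_1) = -48
Natural end conditions: m_0 = m_3 = 0.
Solving: m_0 = 0, m_1 = -36/11, m_2 = -57/11, m_3 = 0.
On [0, 1], S(x) = 1 + 72/11·x + 0·x² - 6/11·x³.
With x = 1/3: S(1/3) = 313/99.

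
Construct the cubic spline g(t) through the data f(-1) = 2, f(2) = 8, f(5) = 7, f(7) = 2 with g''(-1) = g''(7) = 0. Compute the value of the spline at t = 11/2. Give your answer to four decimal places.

5.9747

Let σ_i = g''(x_i). Step sizes h_i = 3, 3, 2; slopes of the chords Δ_i = (y_(i+1) - y_i)/h_i = 2, -1/3, -5/2.
  3·σ_0 + 12·σ_1 + 3·σ_2 = 6(Δ_1 - Δ_0) = -14
  3·σ_1 + 10·σ_2 + 2·σ_3 = 6(Δ_2 - Δ_1) = -13
Natural end conditions: σ_0 = σ_3 = 0.
Solving: σ_0 = 0, σ_1 = -101/111, σ_2 = -38/37, σ_3 = 0.
On [5, 7], g(t) = 7 - 403/222·(t - 5) - 19/37·(t - 5)² + 19/222·(t - 5)³.
With (t - 5) = 1/2: g(11/2) = 3537/592.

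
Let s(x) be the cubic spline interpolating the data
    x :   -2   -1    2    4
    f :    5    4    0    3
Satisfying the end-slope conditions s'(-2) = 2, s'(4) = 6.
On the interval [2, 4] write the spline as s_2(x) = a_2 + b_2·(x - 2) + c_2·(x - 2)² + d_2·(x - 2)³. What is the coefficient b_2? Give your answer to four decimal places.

With M_i denoting the second derivative at x_i, h_i = 1, 3, 2, and Δ_i = (y_(i+1) − y_i)/h_i = -1, -4/3, 3/2:
  1·M_0 + 8·M_1 + 3·M_2 = 6(Δ_1 - Δ_0) = -2
  3·M_1 + 10·M_2 + 2·M_3 = 6(Δ_2 - Δ_1) = 17
Clamped end conditions give two more equations: 2h_0·M_0 + h_0·M_1 = 6(Δ_0 - s'(-2)) = -18 and h_2·M_2 + 2h_2·M_3 = 6(s'(4) - Δ_2) = 27.
Hence M_0 = -737/78, M_1 = 35/39, M_2 = 7/78, M_3 = 523/78.
On [2, 4], with s_2(x) = a_2 + b_2·(x - 2) + c_2·(x - 2)² + d_2·(x - 2)³: c_2 = M_2/2 = 7/156, d_2 = (M_3 - M_2)/(6h_2) = 43/78, b_2 = Δ_2 - h_2(2M_2 + M_3)/6 = -31/39.

-0.7949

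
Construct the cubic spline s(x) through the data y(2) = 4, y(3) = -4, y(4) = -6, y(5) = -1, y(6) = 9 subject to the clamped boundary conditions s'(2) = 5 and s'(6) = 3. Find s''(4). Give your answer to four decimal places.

1.7500

Write M_i for s''(x_i). With h_i = 1, 1, 1, 1 and divided differences Δ_i = -8, -2, 5, 10, the continuity of s' gives the tridiagonal system
  1·M_0 + 4·M_1 + 1·M_2 = 6(Δ_1 - Δ_0) = 36
  1·M_1 + 4·M_2 + 1·M_3 = 6(Δ_2 - Δ_1) = 42
  1·M_2 + 4·M_3 + 1·M_4 = 6(Δ_3 - Δ_2) = 30
Clamped end conditions give two more equations: 2h_0·M_0 + h_0·M_1 = 6(Δ_0 - s'(2)) = -78 and h_3·M_3 + 2h_3·M_4 = 6(s'(6) - Δ_3) = -42.
Hence M_0 = -1385/28, M_1 = 293/14, M_2 = 7/4, M_3 = 197/14, M_4 = -785/28.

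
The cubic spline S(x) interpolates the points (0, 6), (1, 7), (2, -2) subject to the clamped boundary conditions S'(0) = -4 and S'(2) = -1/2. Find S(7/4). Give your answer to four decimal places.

-0.7520

Let σ_i = S''(x_i). Step sizes h_i = 1, 1; slopes of the chords Δ_i = (y_(i+1) - y_i)/h_i = 1, -9.
  1·σ_0 + 4·σ_1 + 1·σ_2 = 6(Δ_1 - Δ_0) = -60
Clamped end conditions give two more equations: 2h_0·σ_0 + h_0·σ_1 = 6(Δ_0 - S'(0)) = 30 and h_1·σ_1 + 2h_1·σ_2 = 6(S'(2) - Δ_1) = 51.
Hence σ_0 = 127/4, σ_1 = -67/2, σ_2 = 169/4.
On [1, 2], S(x) = 7 - 39/8·(x - 1) - 67/4·(x - 1)² + 101/8·(x - 1)³.
With (x - 1) = 3/4: S(7/4) = -385/512.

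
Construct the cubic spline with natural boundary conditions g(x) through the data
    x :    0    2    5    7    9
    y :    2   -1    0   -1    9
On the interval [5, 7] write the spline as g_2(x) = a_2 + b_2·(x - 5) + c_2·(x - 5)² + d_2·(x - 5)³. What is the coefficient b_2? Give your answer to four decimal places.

-0.7524

Let m_i = g''(x_i). Step sizes h_i = 2, 3, 2, 2; slopes of the chords Δ_i = (y_(i+1) - y_i)/h_i = -3/2, 1/3, -1/2, 5.
  2·m_0 + 10·m_1 + 3·m_2 = 6(Δ_1 - Δ_0) = 11
  3·m_1 + 10·m_2 + 2·m_3 = 6(Δ_2 - Δ_1) = -5
  2·m_2 + 8·m_3 + 2·m_4 = 6(Δ_3 - Δ_2) = 33
Natural end conditions: m_0 = m_4 = 0.
Solving the tridiagonal system: m_0 = 0, m_1 = 577/344, m_2 = -331/172, m_3 = 3169/688, m_4 = 0.
On [5, 7], with g_2(x) = a_2 + b_2·(x - 5) + c_2·(x - 5)² + d_2·(x - 5)³: c_2 = m_2/2 = -331/344, d_2 = (m_3 - m_2)/(6h_2) = 4493/8256, b_2 = Δ_2 - h_2(2m_2 + m_3)/6 = -1553/2064.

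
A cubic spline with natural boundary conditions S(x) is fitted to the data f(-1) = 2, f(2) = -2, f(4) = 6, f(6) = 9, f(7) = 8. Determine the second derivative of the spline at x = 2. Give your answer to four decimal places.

3.6731

Let m_i = S''(x_i). Step sizes h_i = 3, 2, 2, 1; slopes of the chords Δ_i = (y_(i+1) - y_i)/h_i = -4/3, 4, 3/2, -1.
  3·m_0 + 10·m_1 + 2·m_2 = 6(Δ_1 - Δ_0) = 32
  2·m_1 + 8·m_2 + 2·m_3 = 6(Δ_2 - Δ_1) = -15
  2·m_2 + 6·m_3 + 1·m_4 = 6(Δ_3 - Δ_2) = -15
Natural end conditions: m_0 = m_4 = 0.
Forward elimination and back-substitution give m_0 = 0, m_1 = 191/52, m_2 = -123/52, m_3 = -89/52, m_4 = 0.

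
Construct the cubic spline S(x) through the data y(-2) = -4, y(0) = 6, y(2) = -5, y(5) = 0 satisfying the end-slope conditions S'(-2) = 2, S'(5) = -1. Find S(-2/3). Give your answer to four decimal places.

3.6837

Put σ_i = S'' at the i-th knot. Here h = (2, 2, 3) and Δ = (5, -11/2, 5/3), so the interior equations h_(i-1)·σ_(i-1) + 2(h_(i-1)+h_i)·σ_i + h_i·σ_(i+1) = 6(Δ_i − Δ_(i-1)) read
  2·σ_0 + 8·σ_1 + 2·σ_2 = 6(Δ_1 - Δ_0) = -63
  2·σ_1 + 10·σ_2 + 3·σ_3 = 6(Δ_2 - Δ_1) = 43
Clamped end conditions give two more equations: 2h_0·σ_0 + h_0·σ_1 = 6(Δ_0 - S'(-2)) = 18 and h_2·σ_2 + 2h_2·σ_3 = 6(S'(5) - Δ_2) = -16.
Solving: σ_0 = 809/74, σ_1 = -476/37, σ_2 = 334/37, σ_3 = -797/111.
On [-2, 0], S(x) = -4 + 2·(x + 2) + 809/148·(x + 2)² - 587/296·(x + 2)³.
With (x + 2) = 4/3: S(-2/3) = 3680/999.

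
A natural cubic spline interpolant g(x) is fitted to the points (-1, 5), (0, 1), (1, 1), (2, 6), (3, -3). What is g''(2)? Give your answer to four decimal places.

-24.2143

With M_i denoting the second derivative at x_i, h_i = 1, 1, 1, 1, and Δ_i = (y_(i+1) − y_i)/h_i = -4, 0, 5, -9:
  1·M_0 + 4·M_1 + 1·M_2 = 6(Δ_1 - Δ_0) = 24
  1·M_1 + 4·M_2 + 1·M_3 = 6(Δ_2 - Δ_1) = 30
  1·M_2 + 4·M_3 + 1·M_4 = 6(Δ_3 - Δ_2) = -84
Natural end conditions: M_0 = M_4 = 0.
Solving: M_0 = 0, M_1 = 39/14, M_2 = 90/7, M_3 = -339/14, M_4 = 0.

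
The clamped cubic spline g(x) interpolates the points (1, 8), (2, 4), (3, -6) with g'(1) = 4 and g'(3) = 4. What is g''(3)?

Put m_i = g'' at the i-th knot. Here h = (1, 1) and Δ = (-4, -10), so the interior equations h_(i-1)·m_(i-1) + 2(h_(i-1)+h_i)·m_i + h_i·m_(i+1) = 6(Δ_i − Δ_(i-1)) read
  1·m_0 + 4·m_1 + 1·m_2 = 6(Δ_1 - Δ_0) = -36
Clamped end conditions give two more equations: 2h_0·m_0 + h_0·m_1 = 6(Δ_0 - g'(1)) = -48 and h_1·m_1 + 2h_1·m_2 = 6(g'(3) - Δ_1) = 84.
Forward elimination and back-substitution give m_0 = -15, m_1 = -18, m_2 = 51.

51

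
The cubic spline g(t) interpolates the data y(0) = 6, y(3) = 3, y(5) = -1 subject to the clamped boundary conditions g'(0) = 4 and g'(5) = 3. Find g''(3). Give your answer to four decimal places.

-0.8000

With M_i denoting the second derivative at x_i, h_i = 3, 2, and Δ_i = (y_(i+1) − y_i)/h_i = -1, -2:
  3·M_0 + 10·M_1 + 2·M_2 = 6(Δ_1 - Δ_0) = -6
Clamped end conditions give two more equations: 2h_0·M_0 + h_0·M_1 = 6(Δ_0 - g'(0)) = -30 and h_1·M_1 + 2h_1·M_2 = 6(g'(5) - Δ_1) = 30.
Forward elimination and back-substitution give M_0 = -23/5, M_1 = -4/5, M_2 = 79/10.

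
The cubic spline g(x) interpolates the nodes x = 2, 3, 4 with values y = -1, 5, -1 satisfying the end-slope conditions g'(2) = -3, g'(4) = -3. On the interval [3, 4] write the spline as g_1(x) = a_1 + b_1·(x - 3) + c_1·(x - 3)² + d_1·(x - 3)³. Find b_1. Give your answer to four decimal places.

Let M_i = g''(x_i). Step sizes h_i = 1, 1; slopes of the chords Δ_i = (y_(i+1) - y_i)/h_i = 6, -6.
  1·M_0 + 4·M_1 + 1·M_2 = 6(Δ_1 - Δ_0) = -72
Clamped end conditions give two more equations: 2h_0·M_0 + h_0·M_1 = 6(Δ_0 - g'(2)) = 54 and h_1·M_1 + 2h_1·M_2 = 6(g'(4) - Δ_1) = 18.
Hence M_0 = 45, M_1 = -36, M_2 = 27.
On [3, 4], with g_1(x) = a_1 + b_1·(x - 3) + c_1·(x - 3)² + d_1·(x - 3)³: c_1 = M_1/2 = -18, d_1 = (M_2 - M_1)/(6h_1) = 21/2, b_1 = Δ_1 - h_1(2M_1 + M_2)/6 = 3/2.

1.5000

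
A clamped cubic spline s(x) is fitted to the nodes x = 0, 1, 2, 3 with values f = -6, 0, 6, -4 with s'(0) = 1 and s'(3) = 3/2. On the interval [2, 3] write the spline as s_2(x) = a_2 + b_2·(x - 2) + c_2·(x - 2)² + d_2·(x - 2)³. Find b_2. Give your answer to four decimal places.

-5.9333

Let σ_i = s''(x_i). Step sizes h_i = 1, 1, 1; slopes of the chords Δ_i = (y_(i+1) - y_i)/h_i = 6, 6, -10.
  1·σ_0 + 4·σ_1 + 1·σ_2 = 6(Δ_1 - Δ_0) = 0
  1·σ_1 + 4·σ_2 + 1·σ_3 = 6(Δ_2 - Δ_1) = -96
Clamped end conditions give two more equations: 2h_0·σ_0 + h_0·σ_1 = 6(Δ_0 - s'(0)) = 30 and h_2·σ_2 + 2h_2·σ_3 = 6(s'(3) - Δ_2) = 69.
Forward elimination and back-substitution give σ_0 = 173/15, σ_1 = 104/15, σ_2 = -589/15, σ_3 = 812/15.
On [2, 3], with s_2(x) = a_2 + b_2·(x - 2) + c_2·(x - 2)² + d_2·(x - 2)³: c_2 = σ_2/2 = -589/30, d_2 = (σ_3 - σ_2)/(6h_2) = 467/30, b_2 = Δ_2 - h_2(2σ_2 + σ_3)/6 = -89/15.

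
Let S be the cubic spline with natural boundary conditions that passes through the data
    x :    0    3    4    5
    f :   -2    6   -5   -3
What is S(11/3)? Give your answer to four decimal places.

Put σ_i = S'' at the i-th knot. Here h = (3, 1, 1) and Δ = (8/3, -11, 2), so the interior equations h_(i-1)·σ_(i-1) + 2(h_(i-1)+h_i)·σ_i + h_i·σ_(i+1) = 6(Δ_i − Δ_(i-1)) read
  3·σ_0 + 8·σ_1 + 1·σ_2 = 6(Δ_1 - Δ_0) = -82
  1·σ_1 + 4·σ_2 + 1·σ_3 = 6(Δ_2 - Δ_1) = 78
Natural end conditions: σ_0 = σ_3 = 0.
Solving: σ_0 = 0, σ_1 = -406/31, σ_2 = 706/31, σ_3 = 0.
On [3, 4], S(x) = 6 - 970/93·(x - 3) - 203/31·(x - 3)² + 556/93·(x - 3)³.
With (x - 3) = 2/3: S(11/3) = -5254/2511.

-2.0924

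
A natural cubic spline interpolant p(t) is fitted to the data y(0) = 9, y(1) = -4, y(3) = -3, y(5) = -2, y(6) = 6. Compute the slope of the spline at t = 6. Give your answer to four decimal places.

9.6000

Put M_i = p'' at the i-th knot. Here h = (1, 2, 2, 1) and Δ = (-13, 1/2, 1/2, 8), so the interior equations h_(i-1)·M_(i-1) + 2(h_(i-1)+h_i)·M_i + h_i·M_(i+1) = 6(Δ_i − Δ_(i-1)) read
  1·M_0 + 6·M_1 + 2·M_2 = 6(Δ_1 - Δ_0) = 81
  2·M_1 + 8·M_2 + 2·M_3 = 6(Δ_2 - Δ_1) = 0
  2·M_2 + 6·M_3 + 1·M_4 = 6(Δ_3 - Δ_2) = 45
Natural end conditions: M_0 = M_4 = 0.
Solving the tridiagonal system: M_0 = 0, M_1 = 78/5, M_2 = -63/10, M_3 = 48/5, M_4 = 0.
On [5, 6], p'(t) = b_3 + 2c_3·(t - 5) + 3d_3·(t - 5)² with b_3 = Δ_3 - h_3(2M_3 + M_4)/6 = 24/5, c_3 = M_3/2 = 24/5, d_3 = (M_4 - M_3)/(6h_3) = -8/5. So p'(6) = 48/5.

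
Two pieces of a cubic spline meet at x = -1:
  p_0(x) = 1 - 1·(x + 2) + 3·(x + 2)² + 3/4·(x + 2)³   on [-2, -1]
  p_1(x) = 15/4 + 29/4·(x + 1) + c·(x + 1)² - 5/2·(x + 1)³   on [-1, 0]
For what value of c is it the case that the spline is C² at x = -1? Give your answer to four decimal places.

5.2500

p_0''(x) = 6 + 9/2·(x + 2), so p_0''(-1) = 21/2. On the right, p_1''(-1) = 2c, so c = 21/4.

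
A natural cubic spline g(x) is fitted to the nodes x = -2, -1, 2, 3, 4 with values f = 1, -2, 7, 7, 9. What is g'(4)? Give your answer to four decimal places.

Write σ_i for g''(x_i). With h_i = 1, 3, 1, 1 and divided differences Δ_i = -3, 3, 0, 2, the continuity of g' gives the tridiagonal system
  1·σ_0 + 8·σ_1 + 3·σ_2 = 6(Δ_1 - Δ_0) = 36
  3·σ_1 + 8·σ_2 + 1·σ_3 = 6(Δ_2 - Δ_1) = -18
  1·σ_2 + 4·σ_3 + 1·σ_4 = 6(Δ_3 - Δ_2) = 12
Natural end conditions: σ_0 = σ_4 = 0.
Solving the tridiagonal system: σ_0 = 0, σ_1 = 342/53, σ_2 = -276/53, σ_3 = 228/53, σ_4 = 0.
On [3, 4], g'(x) = b_3 + 2c_3·(x - 3) + 3d_3·(x - 3)² with b_3 = Δ_3 - h_3(2σ_3 + σ_4)/6 = 30/53, c_3 = σ_3/2 = 114/53, d_3 = (σ_4 - σ_3)/(6h_3) = -38/53. So g'(4) = 144/53.

2.7170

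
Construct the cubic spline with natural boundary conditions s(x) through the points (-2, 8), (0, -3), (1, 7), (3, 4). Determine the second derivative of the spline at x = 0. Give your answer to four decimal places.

17.9143

With σ_i denoting the second derivative at x_i, h_i = 2, 1, 2, and Δ_i = (y_(i+1) − y_i)/h_i = -11/2, 10, -3/2:
  2·σ_0 + 6·σ_1 + 1·σ_2 = 6(Δ_1 - Δ_0) = 93
  1·σ_1 + 6·σ_2 + 2·σ_3 = 6(Δ_2 - Δ_1) = -69
Natural end conditions: σ_0 = σ_3 = 0.
Solving the tridiagonal system: σ_0 = 0, σ_1 = 627/35, σ_2 = -507/35, σ_3 = 0.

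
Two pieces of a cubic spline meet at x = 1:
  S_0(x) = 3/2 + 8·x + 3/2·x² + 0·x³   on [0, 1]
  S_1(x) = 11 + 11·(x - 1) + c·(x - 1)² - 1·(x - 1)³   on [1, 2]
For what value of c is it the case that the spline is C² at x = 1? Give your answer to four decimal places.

1.5000

S_0''(x) = 3 + 0·x, so S_0''(1) = 3. On the right, S_1''(1) = 2c, so c = 3/2.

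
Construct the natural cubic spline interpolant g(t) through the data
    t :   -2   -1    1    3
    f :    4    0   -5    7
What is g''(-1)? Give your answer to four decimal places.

-0.6818

Let σ_i = g''(x_i). Step sizes h_i = 1, 2, 2; slopes of the chords Δ_i = (y_(i+1) - y_i)/h_i = -4, -5/2, 6.
  1·σ_0 + 6·σ_1 + 2·σ_2 = 6(Δ_1 - Δ_0) = 9
  2·σ_1 + 8·σ_2 + 2·σ_3 = 6(Δ_2 - Δ_1) = 51
Natural end conditions: σ_0 = σ_3 = 0.
Forward elimination and back-substitution give σ_0 = 0, σ_1 = -15/22, σ_2 = 72/11, σ_3 = 0.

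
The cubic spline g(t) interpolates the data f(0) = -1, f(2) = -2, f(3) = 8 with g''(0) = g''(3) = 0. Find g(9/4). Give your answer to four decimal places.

Let σ_i = g''(x_i). Step sizes h_i = 2, 1; slopes of the chords Δ_i = (y_(i+1) - y_i)/h_i = -1/2, 10.
  2·σ_0 + 6·σ_1 + 1·σ_2 = 6(Δ_1 - Δ_0) = 63
Natural end conditions: σ_0 = σ_2 = 0.
Forward elimination and back-substitution give σ_0 = 0, σ_1 = 21/2, σ_2 = 0.
On [2, 3], g(t) = -2 + 13/2·(t - 2) + 21/4·(t - 2)² - 7/4·(t - 2)³.
With (t - 2) = 1/4: g(9/4) = -19/256.

-0.0742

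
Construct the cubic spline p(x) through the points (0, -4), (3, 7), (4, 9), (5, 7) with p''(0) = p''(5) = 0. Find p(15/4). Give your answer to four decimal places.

Write M_i for p''(x_i). With h_i = 3, 1, 1 and divided differences Δ_i = 11/3, 2, -2, the continuity of p' gives the tridiagonal system
  3·M_0 + 8·M_1 + 1·M_2 = 6(Δ_1 - Δ_0) = -10
  1·M_1 + 4·M_2 + 1·M_3 = 6(Δ_2 - Δ_1) = -24
Natural end conditions: M_0 = M_3 = 0.
Forward elimination and back-substitution give M_0 = 0, M_1 = -16/31, M_2 = -182/31, M_3 = 0.
On [3, 4], p(x) = 7 + 293/93·(x - 3) - 8/31·(x - 3)² - 83/93·(x - 3)³.
With (x - 3) = 3/4: p(15/4) = 17541/1984.

8.8412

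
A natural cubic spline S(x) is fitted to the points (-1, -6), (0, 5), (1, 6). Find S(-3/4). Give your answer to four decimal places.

Let M_i = S''(x_i). Step sizes h_i = 1, 1; slopes of the chords Δ_i = (y_(i+1) - y_i)/h_i = 11, 1.
  1·M_0 + 4·M_1 + 1·M_2 = 6(Δ_1 - Δ_0) = -60
Natural end conditions: M_0 = M_2 = 0.
Solving the tridiagonal system: M_0 = 0, M_1 = -15, M_2 = 0.
On [-1, 0], S(x) = -6 + 27/2·(x + 1) + 0·(x + 1)² - 5/2·(x + 1)³.
With (x + 1) = 1/4: S(-3/4) = -341/128.

-2.6641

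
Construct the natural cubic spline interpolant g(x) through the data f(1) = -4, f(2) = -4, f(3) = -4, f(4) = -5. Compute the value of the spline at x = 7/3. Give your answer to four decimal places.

-3.9457

Let σ_i = g''(x_i). Step sizes h_i = 1, 1, 1; slopes of the chords Δ_i = (y_(i+1) - y_i)/h_i = 0, 0, -1.
  1·σ_0 + 4·σ_1 + 1·σ_2 = 6(Δ_1 - Δ_0) = 0
  1·σ_1 + 4·σ_2 + 1·σ_3 = 6(Δ_2 - Δ_1) = -6
Natural end conditions: σ_0 = σ_3 = 0.
Solving the tridiagonal system: σ_0 = 0, σ_1 = 2/5, σ_2 = -8/5, σ_3 = 0.
On [2, 3], g(x) = -4 + 2/15·(x - 2) + 1/5·(x - 2)² - 1/3·(x - 2)³.
With (x - 2) = 1/3: g(7/3) = -1598/405.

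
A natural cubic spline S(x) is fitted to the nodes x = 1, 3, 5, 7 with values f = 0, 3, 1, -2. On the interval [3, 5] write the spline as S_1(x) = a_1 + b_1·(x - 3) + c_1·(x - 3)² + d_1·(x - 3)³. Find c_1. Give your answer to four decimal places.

-0.9500

With m_i denoting the second derivative at x_i, h_i = 2, 2, 2, and Δ_i = (y_(i+1) − y_i)/h_i = 3/2, -1, -3/2:
  2·m_0 + 8·m_1 + 2·m_2 = 6(Δ_1 - Δ_0) = -15
  2·m_1 + 8·m_2 + 2·m_3 = 6(Δ_2 - Δ_1) = -3
Natural end conditions: m_0 = m_3 = 0.
Forward elimination and back-substitution give m_0 = 0, m_1 = -19/10, m_2 = 1/10, m_3 = 0.
On [3, 5], with S_1(x) = a_1 + b_1·(x - 3) + c_1·(x - 3)² + d_1·(x - 3)³: c_1 = m_1/2 = -19/20, d_1 = (m_2 - m_1)/(6h_1) = 1/6, b_1 = Δ_1 - h_1(2m_1 + m_2)/6 = 7/30.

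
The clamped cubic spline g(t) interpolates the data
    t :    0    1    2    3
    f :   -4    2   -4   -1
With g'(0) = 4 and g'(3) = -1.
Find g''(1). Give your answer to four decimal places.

-30.1333

Let M_i = g''(x_i). Step sizes h_i = 1, 1, 1; slopes of the chords Δ_i = (y_(i+1) - y_i)/h_i = 6, -6, 3.
  1·M_0 + 4·M_1 + 1·M_2 = 6(Δ_1 - Δ_0) = -72
  1·M_1 + 4·M_2 + 1·M_3 = 6(Δ_2 - Δ_1) = 54
Clamped end conditions give two more equations: 2h_0·M_0 + h_0·M_1 = 6(Δ_0 - g'(0)) = 12 and h_2·M_2 + 2h_2·M_3 = 6(g'(3) - Δ_2) = -24.
Forward elimination and back-substitution give M_0 = 316/15, M_1 = -452/15, M_2 = 412/15, M_3 = -386/15.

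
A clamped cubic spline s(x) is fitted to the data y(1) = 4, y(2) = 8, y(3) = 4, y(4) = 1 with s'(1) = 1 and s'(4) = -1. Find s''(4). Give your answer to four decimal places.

Let σ_i = s''(x_i). Step sizes h_i = 1, 1, 1; slopes of the chords Δ_i = (y_(i+1) - y_i)/h_i = 4, -4, -3.
  1·σ_0 + 4·σ_1 + 1·σ_2 = 6(Δ_1 - Δ_0) = -48
  1·σ_1 + 4·σ_2 + 1·σ_3 = 6(Δ_2 - Δ_1) = 6
Clamped end conditions give two more equations: 2h_0·σ_0 + h_0·σ_1 = 6(Δ_0 - s'(1)) = 18 and h_2·σ_2 + 2h_2·σ_3 = 6(s'(4) - Δ_2) = 12.
Forward elimination and back-substitution give σ_0 = 268/15, σ_1 = -266/15, σ_2 = 76/15, σ_3 = 52/15.

3.4667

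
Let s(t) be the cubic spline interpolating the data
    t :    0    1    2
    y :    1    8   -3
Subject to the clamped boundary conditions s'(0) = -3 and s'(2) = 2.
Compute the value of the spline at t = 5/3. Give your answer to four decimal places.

-0.6481

With m_i denoting the second derivative at x_i, h_i = 1, 1, and Δ_i = (y_(i+1) − y_i)/h_i = 7, -11:
  1·m_0 + 4·m_1 + 1·m_2 = 6(Δ_1 - Δ_0) = -108
Clamped end conditions give two more equations: 2h_0·m_0 + h_0·m_1 = 6(Δ_0 - s'(0)) = 60 and h_1·m_1 + 2h_1·m_2 = 6(s'(2) - Δ_1) = 78.
Solving the tridiagonal system: m_0 = 119/2, m_1 = -59, m_2 = 137/2.
On [1, 2], s(t) = 8 - 11/4·(t - 1) - 59/2·(t - 1)² + 85/4·(t - 1)³.
With (t - 1) = 2/3: s(5/3) = -35/54.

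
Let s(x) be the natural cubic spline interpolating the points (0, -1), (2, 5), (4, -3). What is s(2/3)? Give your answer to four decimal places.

Write M_i for s''(x_i). With h_i = 2, 2 and divided differences Δ_i = 3, -4, the continuity of s' gives the tridiagonal system
  2·M_0 + 8·M_1 + 2·M_2 = 6(Δ_1 - Δ_0) = -42
Natural end conditions: M_0 = M_2 = 0.
Forward elimination and back-substitution give M_0 = 0, M_1 = -21/4, M_2 = 0.
On [0, 2], s(x) = -1 + 19/4·x + 0·x² - 7/16·x³.
With x = 2/3: s(2/3) = 55/27.

2.0370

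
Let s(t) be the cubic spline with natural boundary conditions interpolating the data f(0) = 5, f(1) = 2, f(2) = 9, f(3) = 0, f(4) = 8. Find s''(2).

Put m_i = s'' at the i-th knot. Here h = (1, 1, 1, 1) and Δ = (-3, 7, -9, 8), so the interior equations h_(i-1)·m_(i-1) + 2(h_(i-1)+h_i)·m_i + h_i·m_(i+1) = 6(Δ_i − Δ_(i-1)) read
  1·m_0 + 4·m_1 + 1·m_2 = 6(Δ_1 - Δ_0) = 60
  1·m_1 + 4·m_2 + 1·m_3 = 6(Δ_2 - Δ_1) = -96
  1·m_2 + 4·m_3 + 1·m_4 = 6(Δ_3 - Δ_2) = 102
Natural end conditions: m_0 = m_4 = 0.
Solving: m_0 = 0, m_1 = 99/4, m_2 = -39, m_3 = 141/4, m_4 = 0.

-39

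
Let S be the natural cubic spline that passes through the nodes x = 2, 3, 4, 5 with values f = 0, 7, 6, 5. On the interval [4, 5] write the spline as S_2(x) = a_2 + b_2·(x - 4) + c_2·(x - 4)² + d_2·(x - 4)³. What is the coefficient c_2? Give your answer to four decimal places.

1.6000

Let M_i = S''(x_i). Step sizes h_i = 1, 1, 1; slopes of the chords Δ_i = (y_(i+1) - y_i)/h_i = 7, -1, -1.
  1·M_0 + 4·M_1 + 1·M_2 = 6(Δ_1 - Δ_0) = -48
  1·M_1 + 4·M_2 + 1·M_3 = 6(Δ_2 - Δ_1) = 0
Natural end conditions: M_0 = M_3 = 0.
Solving the tridiagonal system: M_0 = 0, M_1 = -64/5, M_2 = 16/5, M_3 = 0.
On [4, 5], with S_2(x) = a_2 + b_2·(x - 4) + c_2·(x - 4)² + d_2·(x - 4)³: c_2 = M_2/2 = 8/5, d_2 = (M_3 - M_2)/(6h_2) = -8/15, b_2 = Δ_2 - h_2(2M_2 + M_3)/6 = -31/15.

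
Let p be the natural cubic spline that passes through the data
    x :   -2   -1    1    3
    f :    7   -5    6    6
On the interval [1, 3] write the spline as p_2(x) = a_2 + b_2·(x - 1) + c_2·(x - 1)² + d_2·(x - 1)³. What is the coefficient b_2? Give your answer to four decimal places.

Write M_i for p''(x_i). With h_i = 1, 2, 2 and divided differences Δ_i = -12, 11/2, 0, the continuity of p' gives the tridiagonal system
  1·M_0 + 6·M_1 + 2·M_2 = 6(Δ_1 - Δ_0) = 105
  2·M_1 + 8·M_2 + 2·M_3 = 6(Δ_2 - Δ_1) = -33
Natural end conditions: M_0 = M_3 = 0.
Hence M_0 = 0, M_1 = 453/22, M_2 = -102/11, M_3 = 0.
On [1, 3], with p_2(x) = a_2 + b_2·(x - 1) + c_2·(x - 1)² + d_2·(x - 1)³: c_2 = M_2/2 = -51/11, d_2 = (M_3 - M_2)/(6h_2) = 17/22, b_2 = Δ_2 - h_2(2M_2 + M_3)/6 = 68/11.

6.1818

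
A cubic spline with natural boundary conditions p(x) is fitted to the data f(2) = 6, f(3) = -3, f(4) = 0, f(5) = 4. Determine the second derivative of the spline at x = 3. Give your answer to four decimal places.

Let M_i = p''(x_i). Step sizes h_i = 1, 1, 1; slopes of the chords Δ_i = (y_(i+1) - y_i)/h_i = -9, 3, 4.
  1·M_0 + 4·M_1 + 1·M_2 = 6(Δ_1 - Δ_0) = 72
  1·M_1 + 4·M_2 + 1·M_3 = 6(Δ_2 - Δ_1) = 6
Natural end conditions: M_0 = M_3 = 0.
Solving the tridiagonal system: M_0 = 0, M_1 = 94/5, M_2 = -16/5, M_3 = 0.

18.8000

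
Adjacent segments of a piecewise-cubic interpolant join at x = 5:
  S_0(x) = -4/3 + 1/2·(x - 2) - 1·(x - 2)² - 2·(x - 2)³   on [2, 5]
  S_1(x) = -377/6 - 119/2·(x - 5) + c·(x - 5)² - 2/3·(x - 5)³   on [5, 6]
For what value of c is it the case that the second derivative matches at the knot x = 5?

-19

S_0''(x) = -2 - 12·(x - 2), so S_0''(5) = -38. On the right, S_1''(5) = 2c, so c = -19.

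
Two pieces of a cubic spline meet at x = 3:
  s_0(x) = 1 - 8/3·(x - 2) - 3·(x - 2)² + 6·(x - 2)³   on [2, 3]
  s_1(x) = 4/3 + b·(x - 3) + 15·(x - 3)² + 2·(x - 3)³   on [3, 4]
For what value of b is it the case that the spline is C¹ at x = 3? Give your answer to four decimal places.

s_0'(x) = -8/3 - 6·(x - 2) + 18·(x - 2)², so s_0'(3) = 28/3. On the right, s_1'(3) = b, so b = 28/3.

9.3333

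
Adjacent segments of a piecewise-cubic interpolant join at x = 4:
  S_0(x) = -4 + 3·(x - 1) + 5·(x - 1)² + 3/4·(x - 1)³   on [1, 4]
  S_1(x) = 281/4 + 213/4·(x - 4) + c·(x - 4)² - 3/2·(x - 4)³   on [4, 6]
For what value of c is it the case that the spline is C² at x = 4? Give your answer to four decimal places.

11.7500

S_0''(x) = 10 + 9/2·(x - 1), so S_0''(4) = 47/2. On the right, S_1''(4) = 2c, so c = 47/4.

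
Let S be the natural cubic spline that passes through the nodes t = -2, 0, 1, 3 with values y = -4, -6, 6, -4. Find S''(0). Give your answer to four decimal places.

Write m_i for S''(x_i). With h_i = 2, 1, 2 and divided differences Δ_i = -1, 12, -5, the continuity of S' gives the tridiagonal system
  2·m_0 + 6·m_1 + 1·m_2 = 6(Δ_1 - Δ_0) = 78
  1·m_1 + 6·m_2 + 2·m_3 = 6(Δ_2 - Δ_1) = -102
Natural end conditions: m_0 = m_3 = 0.
Hence m_0 = 0, m_1 = 114/7, m_2 = -138/7, m_3 = 0.

16.2857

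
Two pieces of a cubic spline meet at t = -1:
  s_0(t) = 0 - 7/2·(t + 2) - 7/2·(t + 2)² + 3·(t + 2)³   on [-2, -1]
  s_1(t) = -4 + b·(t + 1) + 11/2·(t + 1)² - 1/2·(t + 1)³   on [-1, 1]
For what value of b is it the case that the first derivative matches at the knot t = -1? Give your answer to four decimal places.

s_0'(t) = -7/2 - 7·(t + 2) + 9·(t + 2)², so s_0'(-1) = -3/2. On the right, s_1'(-1) = b, so b = -3/2.

-1.5000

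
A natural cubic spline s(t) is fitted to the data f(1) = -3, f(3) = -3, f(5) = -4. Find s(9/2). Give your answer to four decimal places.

Let m_i = s''(x_i). Step sizes h_i = 2, 2; slopes of the chords Δ_i = (y_(i+1) - y_i)/h_i = 0, -1/2.
  2·m_0 + 8·m_1 + 2·m_2 = 6(Δ_1 - Δ_0) = -3
Natural end conditions: m_0 = m_2 = 0.
Solving the tridiagonal system: m_0 = 0, m_1 = -3/8, m_2 = 0.
On [3, 5], s(t) = -3 - 1/4·(t - 3) - 3/16·(t - 3)² + 1/32·(t - 3)³.
With (t - 3) = 3/2: s(9/2) = -945/256.

-3.6914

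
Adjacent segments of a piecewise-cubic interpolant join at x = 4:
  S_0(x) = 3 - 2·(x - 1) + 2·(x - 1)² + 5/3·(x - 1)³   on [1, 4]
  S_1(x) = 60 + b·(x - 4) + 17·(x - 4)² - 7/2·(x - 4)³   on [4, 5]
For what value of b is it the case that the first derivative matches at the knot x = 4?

S_0'(x) = -2 + 4·(x - 1) + 5·(x - 1)², so S_0'(4) = 55. On the right, S_1'(4) = b, so b = 55.

55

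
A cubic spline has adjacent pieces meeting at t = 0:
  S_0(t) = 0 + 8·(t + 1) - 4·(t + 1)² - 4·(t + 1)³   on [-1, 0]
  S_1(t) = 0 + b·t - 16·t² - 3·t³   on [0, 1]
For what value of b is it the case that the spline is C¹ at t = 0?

S_0'(t) = 8 - 8·(t + 1) - 12·(t + 1)², so S_0'(0) = -12. On the right, S_1'(0) = b, so b = -12.

-12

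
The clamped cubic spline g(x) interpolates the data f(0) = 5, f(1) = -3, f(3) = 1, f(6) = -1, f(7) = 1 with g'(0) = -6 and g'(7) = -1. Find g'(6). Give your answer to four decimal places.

Let M_i = g''(x_i). Step sizes h_i = 1, 2, 3, 1; slopes of the chords Δ_i = (y_(i+1) - y_i)/h_i = -8, 2, -2/3, 2.
  1·M_0 + 6·M_1 + 2·M_2 = 6(Δ_1 - Δ_0) = 60
  2·M_1 + 10·M_2 + 3·M_3 = 6(Δ_2 - Δ_1) = -16
  3·M_2 + 8·M_3 + 1·M_4 = 6(Δ_3 - Δ_2) = 16
Clamped end conditions give two more equations: 2h_0·M_0 + h_0·M_1 = 6(Δ_0 - g'(0)) = -12 and h_3·M_3 + 2h_3·M_4 = 6(g'(7) - Δ_3) = -18.
Forward elimination and back-substitution give M_0 = -1457/111, M_1 = 1582/111, M_2 = -1375/222, M_3 = 215/37, M_4 = -881/74.
On [6, 7], g'(x) = b_3 + 2c_3·(x - 6) + 3d_3·(x - 6)² with b_3 = Δ_3 - h_3(2M_3 + M_4)/6 = 303/148, c_3 = M_3/2 = 215/74, d_3 = (M_4 - M_3)/(6h_3) = -437/148. So g'(6) = 303/148.

2.0473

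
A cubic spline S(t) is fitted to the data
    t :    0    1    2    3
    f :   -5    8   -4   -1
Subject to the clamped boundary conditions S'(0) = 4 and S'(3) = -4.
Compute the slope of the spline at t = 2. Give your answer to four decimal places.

Write m_i for S''(x_i). With h_i = 1, 1, 1 and divided differences Δ_i = 13, -12, 3, the continuity of S' gives the tridiagonal system
  1·m_0 + 4·m_1 + 1·m_2 = 6(Δ_1 - Δ_0) = -150
  1·m_1 + 4·m_2 + 1·m_3 = 6(Δ_2 - Δ_1) = 90
Clamped end conditions give two more equations: 2h_0·m_0 + h_0·m_1 = 6(Δ_0 - S'(0)) = 54 and h_2·m_2 + 2h_2·m_3 = 6(S'(3) - Δ_2) = -42.
Hence m_0 = 892/15, m_1 = -974/15, m_2 = 754/15, m_3 = -692/15.
On [2, 3], S'(t) = b_2 + 2c_2·(t - 2) + 3d_2·(t - 2)² with b_2 = Δ_2 - h_2(2m_2 + m_3)/6 = -91/15, c_2 = m_2/2 = 377/15, d_2 = (m_3 - m_2)/(6h_2) = -241/15. So S'(2) = -91/15.

-6.0667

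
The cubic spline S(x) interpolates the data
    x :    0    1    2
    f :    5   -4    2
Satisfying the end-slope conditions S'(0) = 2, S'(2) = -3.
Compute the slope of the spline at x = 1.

-2

Put M_i = S'' at the i-th knot. Here h = (1, 1) and Δ = (-9, 6), so the interior equations h_(i-1)·M_(i-1) + 2(h_(i-1)+h_i)·M_i + h_i·M_(i+1) = 6(Δ_i − Δ_(i-1)) read
  1·M_0 + 4·M_1 + 1·M_2 = 6(Δ_1 - Δ_0) = 90
Clamped end conditions give two more equations: 2h_0·M_0 + h_0·M_1 = 6(Δ_0 - S'(0)) = -66 and h_1·M_1 + 2h_1·M_2 = 6(S'(2) - Δ_1) = -54.
Forward elimination and back-substitution give M_0 = -58, M_1 = 50, M_2 = -52.
On [1, 2], S'(x) = b_1 + 2c_1·(x - 1) + 3d_1·(x - 1)² with b_1 = Δ_1 - h_1(2M_1 + M_2)/6 = -2, c_1 = M_1/2 = 25, d_1 = (M_2 - M_1)/(6h_1) = -17. So S'(1) = -2.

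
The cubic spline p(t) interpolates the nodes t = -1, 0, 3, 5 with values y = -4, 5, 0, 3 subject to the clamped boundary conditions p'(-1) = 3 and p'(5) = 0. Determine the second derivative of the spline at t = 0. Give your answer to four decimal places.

Let m_i = p''(x_i). Step sizes h_i = 1, 3, 2; slopes of the chords Δ_i = (y_(i+1) - y_i)/h_i = 9, -5/3, 3/2.
  1·m_0 + 8·m_1 + 3·m_2 = 6(Δ_1 - Δ_0) = -64
  3·m_1 + 10·m_2 + 2·m_3 = 6(Δ_2 - Δ_1) = 19
Clamped end conditions give two more equations: 2h_0·m_0 + h_0·m_1 = 6(Δ_0 - p'(-1)) = 36 and h_2·m_2 + 2h_2·m_3 = 6(p'(5) - Δ_2) = -9.
Hence m_0 = 1943/78, m_1 = -539/39, m_2 = 563/78, m_3 = -457/78.

-13.8205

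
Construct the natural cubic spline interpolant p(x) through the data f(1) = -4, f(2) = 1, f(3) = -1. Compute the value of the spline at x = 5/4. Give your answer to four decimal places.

-2.3398

Put M_i = p'' at the i-th knot. Here h = (1, 1) and Δ = (5, -2), so the interior equations h_(i-1)·M_(i-1) + 2(h_(i-1)+h_i)·M_i + h_i·M_(i+1) = 6(Δ_i − Δ_(i-1)) read
  1·M_0 + 4·M_1 + 1·M_2 = 6(Δ_1 - Δ_0) = -42
Natural end conditions: M_0 = M_2 = 0.
Solving: M_0 = 0, M_1 = -21/2, M_2 = 0.
On [1, 2], p(x) = -4 + 27/4·(x - 1) + 0·(x - 1)² - 7/4·(x - 1)³.
With (x - 1) = 1/4: p(5/4) = -599/256.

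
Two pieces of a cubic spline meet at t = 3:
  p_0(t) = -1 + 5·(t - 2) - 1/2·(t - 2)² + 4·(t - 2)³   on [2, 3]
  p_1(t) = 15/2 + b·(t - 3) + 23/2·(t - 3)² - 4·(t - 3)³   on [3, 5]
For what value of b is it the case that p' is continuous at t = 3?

p_0'(t) = 5 - 1·(t - 2) + 12·(t - 2)², so p_0'(3) = 16. On the right, p_1'(3) = b, so b = 16.

16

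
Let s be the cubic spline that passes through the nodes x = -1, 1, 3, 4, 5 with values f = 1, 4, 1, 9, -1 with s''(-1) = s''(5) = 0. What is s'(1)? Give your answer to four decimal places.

With m_i denoting the second derivative at x_i, h_i = 2, 2, 1, 1, and Δ_i = (y_(i+1) − y_i)/h_i = 3/2, -3/2, 8, -10:
  2·m_0 + 8·m_1 + 2·m_2 = 6(Δ_1 - Δ_0) = -18
  2·m_1 + 6·m_2 + 1·m_3 = 6(Δ_2 - Δ_1) = 57
  1·m_2 + 4·m_3 + 1·m_4 = 6(Δ_3 - Δ_2) = -108
Natural end conditions: m_0 = m_4 = 0.
Hence m_0 = 0, m_1 = -181/28, m_2 = 118/7, m_3 = -437/14, m_4 = 0.
On [1, 3], s'(x) = b_1 + 2c_1·(x - 1) + 3d_1·(x - 1)² with b_1 = Δ_1 - h_1(2m_1 + m_2)/6 = -59/21, c_1 = m_1/2 = -181/56, d_1 = (m_2 - m_1)/(6h_1) = 653/336. So s'(1) = -59/21.

-2.8095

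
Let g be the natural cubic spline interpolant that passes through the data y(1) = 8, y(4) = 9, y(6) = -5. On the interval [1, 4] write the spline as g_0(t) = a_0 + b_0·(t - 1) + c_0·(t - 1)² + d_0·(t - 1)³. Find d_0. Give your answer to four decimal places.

Write M_i for g''(x_i). With h_i = 3, 2 and divided differences Δ_i = 1/3, -7, the continuity of g' gives the tridiagonal system
  3·M_0 + 10·M_1 + 2·M_2 = 6(Δ_1 - Δ_0) = -44
Natural end conditions: M_0 = M_2 = 0.
Solving: M_0 = 0, M_1 = -22/5, M_2 = 0.
On [1, 4], with g_0(t) = a_0 + b_0·(t - 1) + c_0·(t - 1)² + d_0·(t - 1)³: c_0 = M_0/2 = 0, d_0 = (M_1 - M_0)/(6h_0) = -11/45, b_0 = Δ_0 - h_0(2M_0 + M_1)/6 = 38/15.

-0.2444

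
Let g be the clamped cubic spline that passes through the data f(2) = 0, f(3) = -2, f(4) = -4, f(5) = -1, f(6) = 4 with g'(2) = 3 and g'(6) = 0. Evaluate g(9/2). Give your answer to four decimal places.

-3.2165

Let M_i = g''(x_i). Step sizes h_i = 1, 1, 1, 1; slopes of the chords Δ_i = (y_(i+1) - y_i)/h_i = -2, -2, 3, 5.
  1·M_0 + 4·M_1 + 1·M_2 = 6(Δ_1 - Δ_0) = 0
  1·M_1 + 4·M_2 + 1·M_3 = 6(Δ_2 - Δ_1) = 30
  1·M_2 + 4·M_3 + 1·M_4 = 6(Δ_3 - Δ_2) = 12
Clamped end conditions give two more equations: 2h_0·M_0 + h_0·M_1 = 6(Δ_0 - g'(2)) = -30 and h_3·M_3 + 2h_3·M_4 = 6(g'(6) - Δ_3) = -30.
Solving: M_0 = -459/28, M_1 = 39/14, M_2 = 21/4, M_3 = 87/14, M_4 = -507/28.
On [4, 5], g(t) = -4 + 3/14·(t - 4) + 21/8·(t - 4)² + 9/56·(t - 4)³.
With (t - 4) = 1/2: g(9/2) = -1441/448.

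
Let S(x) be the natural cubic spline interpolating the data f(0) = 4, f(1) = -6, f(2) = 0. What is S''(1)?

Write m_i for S''(x_i). With h_i = 1, 1 and divided differences Δ_i = -10, 6, the continuity of S' gives the tridiagonal system
  1·m_0 + 4·m_1 + 1·m_2 = 6(Δ_1 - Δ_0) = 96
Natural end conditions: m_0 = m_2 = 0.
Solving: m_0 = 0, m_1 = 24, m_2 = 0.

24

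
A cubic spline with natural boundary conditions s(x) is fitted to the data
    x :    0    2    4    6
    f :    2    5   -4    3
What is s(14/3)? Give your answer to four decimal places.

-3.5432

With σ_i denoting the second derivative at x_i, h_i = 2, 2, 2, and Δ_i = (y_(i+1) − y_i)/h_i = 3/2, -9/2, 7/2:
  2·σ_0 + 8·σ_1 + 2·σ_2 = 6(Δ_1 - Δ_0) = -36
  2·σ_1 + 8·σ_2 + 2·σ_3 = 6(Δ_2 - Δ_1) = 48
Natural end conditions: σ_0 = σ_3 = 0.
Solving the tridiagonal system: σ_0 = 0, σ_1 = -32/5, σ_2 = 38/5, σ_3 = 0.
On [4, 6], s(x) = -4 - 47/30·(x - 4) + 19/5·(x - 4)² - 19/30·(x - 4)³.
With (x - 4) = 2/3: s(14/3) = -287/81.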